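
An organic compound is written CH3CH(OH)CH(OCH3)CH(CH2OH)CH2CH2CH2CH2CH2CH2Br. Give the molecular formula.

Element totals:
  C: 12
  H: 25
  Br: 1
  O: 3

C12H25BrO3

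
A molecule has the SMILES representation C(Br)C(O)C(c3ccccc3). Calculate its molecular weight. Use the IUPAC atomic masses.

Atom tally by fragment:
  BrCH2 → C:1 H:2 Br:1
  CH(OH) → C:1 H:2 O:1
  CH2C6H5 → C:7 H:7
Element totals:
  C: 9
  H: 11
  Br: 1
  O: 1
Molecular formula: C9H11BrO.
  M = 9(12.011) + 11(1.008) + 79.904 + 15.999
    = 108.099 + 11.088 + 79.904 + 15.999 = 215.090

215.09 g/mol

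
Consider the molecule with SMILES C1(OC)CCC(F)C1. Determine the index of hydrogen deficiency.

Atom tally by fragment:
  cyclopentane ring core → C:5 H:10
  (− 2 ring H displaced by substituents)
  + OCH3 → C:1 H:3 O:1
  + F → F:1
Element totals:
  C: 6
  H: 11
  F: 1
  O: 1
Molecular formula: C6H11FO.
DoU = (2C + 2 + N − H − X) / 2 = (2·6 + 2 + 0 − 11 − 1) / 2 = 1.

1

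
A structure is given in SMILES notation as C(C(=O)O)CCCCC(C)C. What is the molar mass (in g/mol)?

158.24 g/mol

Atom tally by fragment:
  HOOCCH2 → C:2 H:3 O:2
  CH2 → C:1 H:2
  CH2 → C:1 H:2
  CH2 → C:1 H:2
  CH2 → C:1 H:2
  CH(CH3) → C:2 H:4
  CH3 → C:1 H:3
Element totals:
  C: 9
  H: 18
  O: 2
Molecular formula: C9H18O2.
  M = 9(12.011) + 18(1.008) + 2(15.999)
    = 108.099 + 18.144 + 31.998 = 158.241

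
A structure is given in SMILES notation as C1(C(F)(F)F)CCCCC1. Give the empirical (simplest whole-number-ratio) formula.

Atom tally by fragment:
  cyclohexane ring core → C:6 H:12
  (− 1 ring H displaced by substituents)
  + CF3 → C:1 F:3
Element totals:
  C: 7
  H: 11
  F: 3
Molecular formula: C7H11F3.
gcd of subscripts (7, 3, 11) = 1, so the empirical formula equals the molecular formula.

C7H11F3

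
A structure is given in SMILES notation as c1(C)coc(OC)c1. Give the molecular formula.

C6H8O2

Atom tally by fragment:
  furan ring core → C:4 H:4 O:1
  (− 2 ring H displaced by substituents)
  + CH3 → C:1 H:3
  + OCH3 → C:1 H:3 O:1
Element totals:
  C: 6
  H: 8
  O: 2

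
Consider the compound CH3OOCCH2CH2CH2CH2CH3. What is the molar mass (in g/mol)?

130.19 g/mol

Element totals:
  C: 7
  H: 14
  O: 2
Molecular formula: C7H14O2.
  M = 7(12.011) + 14(1.008) + 2(15.999)
    = 84.077 + 14.112 + 31.998 = 130.187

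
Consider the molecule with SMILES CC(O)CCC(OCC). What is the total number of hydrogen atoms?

16

Atom tally by fragment:
  CH3 → C:1 H:3
  CH(OH) → C:1 H:2 O:1
  CH2 → C:1 H:2
  CH2 → C:1 H:2
  CH2OC2H5 → C:3 H:7 O:1
Element totals:
  C: 7
  H: 16
  O: 2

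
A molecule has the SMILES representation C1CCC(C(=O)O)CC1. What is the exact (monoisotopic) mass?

128.0837

Atom tally by fragment:
  cyclohexane ring core → C:6 H:12
  (− 1 ring H displaced by substituents)
  + COOH → C:1 H:1 O:2
Element totals:
  C: 7
  H: 12
  O: 2
Molecular formula: C7H12O2.
  M = 7(12.0) + 12(1.007825) + 2(15.994915)
    = 84.000000 + 12.093900 + 31.989830 = 128.083730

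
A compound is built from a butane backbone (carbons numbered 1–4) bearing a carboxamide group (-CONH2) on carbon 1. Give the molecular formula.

Atom tally by fragment:
  H2NOCCH2 → C:2 H:4 O:1 N:1
  CH2 → C:1 H:2
  CH2 → C:1 H:2
  CH3 → C:1 H:3
Element totals:
  C: 5
  H: 11
  N: 1
  O: 1

C5H11NO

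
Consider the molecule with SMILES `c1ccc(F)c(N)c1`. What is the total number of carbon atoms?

6

Atom tally by fragment:
  benzene ring core → C:6 H:6
  (− 2 ring H displaced by substituents)
  + F → F:1
  + NH2 → N:1 H:2
Element totals:
  C: 6
  H: 6
  F: 1
  N: 1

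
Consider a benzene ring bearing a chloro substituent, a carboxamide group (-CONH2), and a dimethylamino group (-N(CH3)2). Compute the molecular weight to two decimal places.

Atom tally by fragment:
  benzene ring core → C:6 H:6
  (− 3 ring H displaced by substituents)
  + Cl → Cl:1
  + CONH2 → C:1 H:2 O:1 N:1
  + N(CH3)2 → N:1 C:2 H:6
Element totals:
  C: 9
  H: 11
  Cl: 1
  N: 2
  O: 1
Molecular formula: C9H11ClN2O.
  M = 9(12.011) + 11(1.008) + 35.45 + 2(14.007) + 15.999
    = 108.099 + 11.088 + 35.450 + 28.014 + 15.999 = 198.650

198.65 g/mol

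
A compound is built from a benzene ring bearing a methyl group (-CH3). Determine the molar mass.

Atom tally by fragment:
  benzene ring core → C:6 H:6
  (− 1 ring H displaced by substituents)
  + CH3 → C:1 H:3
Element totals:
  C: 7
  H: 8
Molecular formula: C7H8.
  M = 7(12.011) + 8(1.008)
    = 84.077 + 8.064 = 92.141

92.14 g/mol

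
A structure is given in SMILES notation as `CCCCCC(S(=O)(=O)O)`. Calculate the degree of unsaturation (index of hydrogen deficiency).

Atom tally by fragment:
  CH3 → C:1 H:3
  CH2 → C:1 H:2
  CH2 → C:1 H:2
  CH2 → C:1 H:2
  CH2 → C:1 H:2
  CH2SO3H → C:1 H:3 S:1 O:3
Element totals:
  C: 6
  H: 14
  O: 3
  S: 1
Molecular formula: C6H14O3S.
DoU = (2C + 2 + N − H − X) / 2 = (2·6 + 2 + 0 − 14 − 0) / 2 = 0.

0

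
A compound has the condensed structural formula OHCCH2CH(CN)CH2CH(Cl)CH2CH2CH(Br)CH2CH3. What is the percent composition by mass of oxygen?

5.43%

Element totals:
  C: 11
  H: 17
  Br: 1
  Cl: 1
  N: 1
  O: 1
Molecular formula: C11H17BrClNO.
Molar mass = 294.617 g/mol.
Mass from O: 1 × 15.999 = 15.999 g/mol.
%O = 15.999 / 294.617 × 100 = 5.43%.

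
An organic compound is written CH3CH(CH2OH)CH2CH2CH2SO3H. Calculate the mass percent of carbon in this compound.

Atom tally by fragment:
  CH3 → C:1 H:3
  CH(CH2OH) → C:2 H:4 O:1
  CH2 → C:1 H:2
  CH2 → C:1 H:2
  CH2SO3H → C:1 H:3 S:1 O:3
Element totals:
  C: 6
  H: 14
  O: 4
  S: 1
Molecular formula: C6H14O4S.
Molar mass = 182.234 g/mol.
Mass from C: 6 × 12.011 = 72.066 g/mol.
%C = 72.066 / 182.234 × 100 = 39.55%.

39.55%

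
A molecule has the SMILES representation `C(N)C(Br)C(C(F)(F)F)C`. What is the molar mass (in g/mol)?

Atom tally by fragment:
  H2NCH2 → C:1 H:4 N:1
  CH(Br) → C:1 H:1 Br:1
  CH(CF3) → C:2 H:1 F:3
  CH3 → C:1 H:3
Element totals:
  C: 5
  H: 9
  Br: 1
  F: 3
  N: 1
Molecular formula: C5H9BrF3N.
  M = 5(12.011) + 9(1.008) + 79.904 + 3(18.998) + 14.007
    = 60.055 + 9.072 + 79.904 + 56.994 + 14.007 = 220.032

220.03 g/mol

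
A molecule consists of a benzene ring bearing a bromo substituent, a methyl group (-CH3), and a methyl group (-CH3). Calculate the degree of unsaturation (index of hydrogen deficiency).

4

Atom tally by fragment:
  benzene ring core → C:6 H:6
  (− 3 ring H displaced by substituents)
  + Br → Br:1
  + CH3 → C:1 H:3
  + CH3 → C:1 H:3
Element totals:
  C: 8
  H: 9
  Br: 1
Molecular formula: C8H9Br.
DoU = (2C + 2 + N − H − X) / 2 = (2·8 + 2 + 0 − 9 − 1) / 2 = 4.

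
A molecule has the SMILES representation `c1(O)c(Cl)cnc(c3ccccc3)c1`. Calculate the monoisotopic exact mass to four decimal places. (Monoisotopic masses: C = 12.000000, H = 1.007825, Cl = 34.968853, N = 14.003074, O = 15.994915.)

Atom tally by fragment:
  pyridine ring core → C:5 H:5 N:1
  (− 3 ring H displaced by substituents)
  + OH → O:1 H:1
  + Cl → Cl:1
  + C6H5 → C:6 H:5
Element totals:
  C: 11
  H: 8
  Cl: 1
  N: 1
  O: 1
Molecular formula: C11H8ClNO.
  M = 11(12.0) + 8(1.007825) + 34.968853 + 14.003074 + 15.994915
    = 132.000000 + 8.062600 + 34.968853 + 14.003074 + 15.994915 = 205.029442

205.0294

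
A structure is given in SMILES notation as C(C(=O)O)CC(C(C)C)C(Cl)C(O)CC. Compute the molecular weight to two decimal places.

Atom tally by fragment:
  HOOCCH2 → C:2 H:3 O:2
  CH2 → C:1 H:2
  CH(CH(CH3)2) → C:4 H:8
  CH(Cl) → C:1 H:1 Cl:1
  CH(OH) → C:1 H:2 O:1
  CH2 → C:1 H:2
  CH3 → C:1 H:3
Element totals:
  C: 11
  H: 21
  Cl: 1
  O: 3
Molecular formula: C11H21ClO3.
  M = 11(12.011) + 21(1.008) + 35.45 + 3(15.999)
    = 132.121 + 21.168 + 35.450 + 47.997 = 236.736

236.74 g/mol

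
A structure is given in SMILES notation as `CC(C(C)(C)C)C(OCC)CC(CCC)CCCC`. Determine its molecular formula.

C18H38O

Atom tally by fragment:
  CH3 → C:1 H:3
  CH(C(CH3)3) → C:5 H:10
  CH(OC2H5) → C:3 H:6 O:1
  CH2 → C:1 H:2
  CH(CH2CH2CH3) → C:4 H:8
  CH2 → C:1 H:2
  CH2 → C:1 H:2
  CH2 → C:1 H:2
  CH3 → C:1 H:3
Element totals:
  C: 18
  H: 38
  O: 1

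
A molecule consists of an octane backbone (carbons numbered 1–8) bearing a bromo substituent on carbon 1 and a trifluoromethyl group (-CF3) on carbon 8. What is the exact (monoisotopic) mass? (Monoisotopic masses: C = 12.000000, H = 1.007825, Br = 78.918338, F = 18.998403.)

260.0387

Atom tally by fragment:
  BrCH2 → C:1 H:2 Br:1
  CH2 → C:1 H:2
  CH2 → C:1 H:2
  CH2 → C:1 H:2
  CH2 → C:1 H:2
  CH2 → C:1 H:2
  CH2 → C:1 H:2
  CH2CF3 → C:2 H:2 F:3
Element totals:
  C: 9
  H: 16
  Br: 1
  F: 3
Molecular formula: C9H16BrF3.
  M = 9(12.0) + 16(1.007825) + 78.918338 + 3(18.998403)
    = 108.000000 + 16.125200 + 78.918338 + 56.995209 = 260.038747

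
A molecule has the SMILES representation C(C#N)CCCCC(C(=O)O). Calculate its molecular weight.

Atom tally by fragment:
  NCCH2 → C:2 H:2 N:1
  CH2 → C:1 H:2
  CH2 → C:1 H:2
  CH2 → C:1 H:2
  CH2 → C:1 H:2
  CH2COOH → C:2 H:3 O:2
Element totals:
  C: 8
  H: 13
  N: 1
  O: 2
Molecular formula: C8H13NO2.
  M = 8(12.011) + 13(1.008) + 14.007 + 2(15.999)
    = 96.088 + 13.104 + 14.007 + 31.998 = 155.197

155.20 g/mol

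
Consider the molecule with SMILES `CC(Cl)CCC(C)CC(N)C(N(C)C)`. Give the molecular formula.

Atom tally by fragment:
  CH3 → C:1 H:3
  CH(Cl) → C:1 H:1 Cl:1
  CH2 → C:1 H:2
  CH2 → C:1 H:2
  CH(CH3) → C:2 H:4
  CH2 → C:1 H:2
  CH(NH2) → C:1 H:3 N:1
  CH2N(CH3)2 → C:3 H:8 N:1
Element totals:
  C: 11
  H: 25
  Cl: 1
  N: 2

C11H25ClN2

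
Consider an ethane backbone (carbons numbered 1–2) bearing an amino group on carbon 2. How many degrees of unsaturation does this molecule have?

Atom tally by fragment:
  CH3 → C:1 H:3
  CH2NH2 → C:1 H:4 N:1
Element totals:
  C: 2
  H: 7
  N: 1
Molecular formula: C2H7N.
DoU = (2C + 2 + N − H − X) / 2 = (2·2 + 2 + 1 − 7 − 0) / 2 = 0.

0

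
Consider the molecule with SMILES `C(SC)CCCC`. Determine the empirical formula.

Atom tally by fragment:
  CH3SCH2 → C:2 H:5 S:1
  CH2 → C:1 H:2
  CH2 → C:1 H:2
  CH2 → C:1 H:2
  CH3 → C:1 H:3
Element totals:
  C: 6
  H: 14
  S: 1
Molecular formula: C6H14S.
gcd of subscripts (6, 14, 1) = 1, so the empirical formula equals the molecular formula.

C6H14S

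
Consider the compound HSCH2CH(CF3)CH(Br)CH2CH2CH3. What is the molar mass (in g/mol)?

265.13 g/mol

Element totals:
  C: 7
  H: 12
  Br: 1
  F: 3
  S: 1
Molecular formula: C7H12BrF3S.
  M = 7(12.011) + 12(1.008) + 79.904 + 3(18.998) + 32.06
    = 84.077 + 12.096 + 79.904 + 56.994 + 32.060 = 265.131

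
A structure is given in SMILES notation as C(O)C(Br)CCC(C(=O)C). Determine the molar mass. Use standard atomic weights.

Atom tally by fragment:
  HOCH2 → C:1 H:3 O:1
  CH(Br) → C:1 H:1 Br:1
  CH2 → C:1 H:2
  CH2 → C:1 H:2
  CH2COCH3 → C:3 H:5 O:1
Element totals:
  C: 7
  H: 13
  Br: 1
  O: 2
Molecular formula: C7H13BrO2.
  M = 7(12.011) + 13(1.008) + 79.904 + 2(15.999)
    = 84.077 + 13.104 + 79.904 + 31.998 = 209.083

209.08 g/mol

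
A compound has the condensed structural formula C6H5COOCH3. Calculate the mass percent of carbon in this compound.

Atom tally by fragment:
  benzene ring core → C:6 H:6
  (− 1 ring H displaced by substituents)
  + COOCH3 → C:2 H:3 O:2
Element totals:
  C: 8
  H: 8
  O: 2
Molecular formula: C8H8O2.
Molar mass = 136.150 g/mol.
Mass from C: 8 × 12.011 = 96.088 g/mol.
%C = 96.088 / 136.150 × 100 = 70.58%.

70.58%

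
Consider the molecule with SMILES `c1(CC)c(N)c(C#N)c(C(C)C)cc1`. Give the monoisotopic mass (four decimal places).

Atom tally by fragment:
  benzene ring core → C:6 H:6
  (− 4 ring H displaced by substituents)
  + C2H5 → C:2 H:5
  + NH2 → N:1 H:2
  + CN → C:1 N:1
  + CH(CH3)2 → C:3 H:7
Element totals:
  C: 12
  H: 16
  N: 2
Molecular formula: C12H16N2.
  M = 12(12.0) + 16(1.007825) + 2(14.003074)
    = 144.000000 + 16.125200 + 28.006148 = 188.131348

188.1313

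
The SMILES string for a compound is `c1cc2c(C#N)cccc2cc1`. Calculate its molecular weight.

153.18 g/mol

Atom tally by fragment:
  naphthalene ring system core → C:10 H:8
  (− 1 ring H displaced by substituents)
  + CN → C:1 N:1
Element totals:
  C: 11
  H: 7
  N: 1
Molecular formula: C11H7N.
  M = 11(12.011) + 7(1.008) + 14.007
    = 132.121 + 7.056 + 14.007 = 153.184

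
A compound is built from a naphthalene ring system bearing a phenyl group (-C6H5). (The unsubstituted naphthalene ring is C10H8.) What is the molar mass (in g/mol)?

Atom tally by fragment:
  naphthalene ring system core → C:10 H:8
  (− 1 ring H displaced by substituents)
  + C6H5 → C:6 H:5
Element totals:
  C: 16
  H: 12
Molecular formula: C16H12.
  M = 16(12.011) + 12(1.008)
    = 192.176 + 12.096 = 204.272

204.27 g/mol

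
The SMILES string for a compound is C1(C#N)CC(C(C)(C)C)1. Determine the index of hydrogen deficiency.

Atom tally by fragment:
  cyclopropane ring core → C:3 H:6
  (− 2 ring H displaced by substituents)
  + CN → C:1 N:1
  + C(CH3)3 → C:4 H:9
Element totals:
  C: 8
  H: 13
  N: 1
Molecular formula: C8H13N.
DoU = (2C + 2 + N − H − X) / 2 = (2·8 + 2 + 1 − 13 − 0) / 2 = 3.

3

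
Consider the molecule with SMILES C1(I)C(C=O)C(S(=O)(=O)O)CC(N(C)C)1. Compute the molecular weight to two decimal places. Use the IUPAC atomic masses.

Atom tally by fragment:
  cyclopentane ring core → C:5 H:10
  (− 4 ring H displaced by substituents)
  + I → I:1
  + CHO → C:1 H:1 O:1
  + SO3H → S:1 O:3 H:1
  + N(CH3)2 → N:1 C:2 H:6
Element totals:
  C: 8
  H: 14
  I: 1
  N: 1
  O: 4
  S: 1
Molecular formula: C8H14INO4S.
  M = 8(12.011) + 14(1.008) + 126.904 + 14.007 + 4(15.999) + 32.06
    = 96.088 + 14.112 + 126.904 + 14.007 + 63.996 + 32.060 = 347.167

347.17 g/mol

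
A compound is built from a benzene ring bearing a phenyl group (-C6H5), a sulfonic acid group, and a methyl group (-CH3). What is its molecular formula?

C13H12O3S

Atom tally by fragment:
  benzene ring core → C:6 H:6
  (− 3 ring H displaced by substituents)
  + C6H5 → C:6 H:5
  + SO3H → S:1 O:3 H:1
  + CH3 → C:1 H:3
Element totals:
  C: 13
  H: 12
  O: 3
  S: 1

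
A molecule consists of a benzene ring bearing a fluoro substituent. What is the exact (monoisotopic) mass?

96.0375

Atom tally by fragment:
  benzene ring core → C:6 H:6
  (− 1 ring H displaced by substituents)
  + F → F:1
Element totals:
  C: 6
  H: 5
  F: 1
Molecular formula: C6H5F.
  M = 6(12.0) + 5(1.007825) + 18.998403
    = 72.000000 + 5.039125 + 18.998403 = 96.037528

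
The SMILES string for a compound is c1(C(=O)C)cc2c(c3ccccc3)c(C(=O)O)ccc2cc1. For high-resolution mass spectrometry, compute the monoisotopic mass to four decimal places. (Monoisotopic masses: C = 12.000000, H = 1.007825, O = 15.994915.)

Atom tally by fragment:
  naphthalene ring system core → C:10 H:8
  (− 3 ring H displaced by substituents)
  + COCH3 → C:2 H:3 O:1
  + C6H5 → C:6 H:5
  + COOH → C:1 H:1 O:2
Element totals:
  C: 19
  H: 14
  O: 3
Molecular formula: C19H14O3.
  M = 19(12.0) + 14(1.007825) + 3(15.994915)
    = 228.000000 + 14.109550 + 47.984745 = 290.094295

290.0943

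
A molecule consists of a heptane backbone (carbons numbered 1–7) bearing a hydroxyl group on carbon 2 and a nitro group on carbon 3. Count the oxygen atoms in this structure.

3

Atom tally by fragment:
  CH3 → C:1 H:3
  CH(OH) → C:1 H:2 O:1
  CH(NO2) → C:1 H:1 N:1 O:2
  CH2 → C:1 H:2
  CH2 → C:1 H:2
  CH2 → C:1 H:2
  CH3 → C:1 H:3
Element totals:
  C: 7
  H: 15
  N: 1
  O: 3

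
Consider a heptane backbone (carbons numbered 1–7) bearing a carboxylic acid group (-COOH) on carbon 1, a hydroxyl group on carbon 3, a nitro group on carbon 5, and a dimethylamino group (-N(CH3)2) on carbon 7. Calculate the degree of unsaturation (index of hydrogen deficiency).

Atom tally by fragment:
  HOOCCH2 → C:2 H:3 O:2
  CH2 → C:1 H:2
  CH(OH) → C:1 H:2 O:1
  CH2 → C:1 H:2
  CH(NO2) → C:1 H:1 N:1 O:2
  CH2 → C:1 H:2
  CH2N(CH3)2 → C:3 H:8 N:1
Element totals:
  C: 10
  H: 20
  N: 2
  O: 5
Molecular formula: C10H20N2O5.
DoU = (2C + 2 + N − H − X) / 2 = (2·10 + 2 + 2 − 20 − 0) / 2 = 2.

2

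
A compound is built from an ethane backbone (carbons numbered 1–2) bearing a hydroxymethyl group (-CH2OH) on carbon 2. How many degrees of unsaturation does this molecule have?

Atom tally by fragment:
  CH3 → C:1 H:3
  CH2CH2OH → C:2 H:5 O:1
Element totals:
  C: 3
  H: 8
  O: 1
Molecular formula: C3H8O.
DoU = (2C + 2 + N − H − X) / 2 = (2·3 + 2 + 0 − 8 − 0) / 2 = 0.

0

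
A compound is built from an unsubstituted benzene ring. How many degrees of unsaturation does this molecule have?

4

Atom tally by fragment:
  benzene ring core → C:6 H:6
Element totals:
  C: 6
  H: 6
Molecular formula: C6H6.
DoU = (2C + 2 + N − H − X) / 2 = (2·6 + 2 + 0 − 6 − 0) / 2 = 4.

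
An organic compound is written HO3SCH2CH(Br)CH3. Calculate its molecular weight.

Atom tally by fragment:
  HO3SCH2 → C:1 H:3 S:1 O:3
  CH(Br) → C:1 H:1 Br:1
  CH3 → C:1 H:3
Element totals:
  C: 3
  H: 7
  Br: 1
  O: 3
  S: 1
Molecular formula: C3H7BrO3S.
  M = 3(12.011) + 7(1.008) + 79.904 + 3(15.999) + 32.06
    = 36.033 + 7.056 + 79.904 + 47.997 + 32.060 = 203.050

203.05 g/mol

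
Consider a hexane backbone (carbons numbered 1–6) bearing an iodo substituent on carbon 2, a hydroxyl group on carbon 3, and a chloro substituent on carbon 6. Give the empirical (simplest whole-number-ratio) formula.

C6H12ClIO

Atom tally by fragment:
  CH3 → C:1 H:3
  CH(I) → C:1 H:1 I:1
  CH(OH) → C:1 H:2 O:1
  CH2 → C:1 H:2
  CH2 → C:1 H:2
  CH2Cl → C:1 H:2 Cl:1
Element totals:
  C: 6
  H: 12
  Cl: 1
  I: 1
  O: 1
Molecular formula: C6H12ClIO.
gcd of subscripts (6, 1, 12, 1, 1) = 1, so the empirical formula equals the molecular formula.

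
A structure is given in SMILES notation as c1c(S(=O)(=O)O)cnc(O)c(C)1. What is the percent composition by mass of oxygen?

33.83%

Atom tally by fragment:
  pyridine ring core → C:5 H:5 N:1
  (− 3 ring H displaced by substituents)
  + SO3H → S:1 O:3 H:1
  + OH → O:1 H:1
  + CH3 → C:1 H:3
Element totals:
  C: 6
  H: 7
  N: 1
  O: 4
  S: 1
Molecular formula: C6H7NO4S.
Molar mass = 189.185 g/mol.
Mass from O: 4 × 15.999 = 63.996 g/mol.
%O = 63.996 / 189.185 × 100 = 33.83%.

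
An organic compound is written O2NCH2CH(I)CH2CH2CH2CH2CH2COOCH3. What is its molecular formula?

Element totals:
  C: 9
  H: 16
  I: 1
  N: 1
  O: 4

C9H16INO4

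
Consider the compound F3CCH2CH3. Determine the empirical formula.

C3H5F3

Atom tally by fragment:
  F3CCH2 → C:2 H:2 F:3
  CH3 → C:1 H:3
Element totals:
  C: 3
  H: 5
  F: 3
Molecular formula: C3H5F3.
gcd of subscripts (3, 3, 5) = 1, so the empirical formula equals the molecular formula.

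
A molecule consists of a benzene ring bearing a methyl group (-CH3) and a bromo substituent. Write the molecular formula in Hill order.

Atom tally by fragment:
  benzene ring core → C:6 H:6
  (− 2 ring H displaced by substituents)
  + CH3 → C:1 H:3
  + Br → Br:1
Element totals:
  C: 7
  H: 7
  Br: 1

C7H7Br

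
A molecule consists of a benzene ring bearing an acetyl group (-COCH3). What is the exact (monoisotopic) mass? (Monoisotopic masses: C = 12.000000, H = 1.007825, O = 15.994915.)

120.0575

Atom tally by fragment:
  benzene ring core → C:6 H:6
  (− 1 ring H displaced by substituents)
  + COCH3 → C:2 H:3 O:1
Element totals:
  C: 8
  H: 8
  O: 1
Molecular formula: C8H8O.
  M = 8(12.0) + 8(1.007825) + 15.994915
    = 96.000000 + 8.062600 + 15.994915 = 120.057515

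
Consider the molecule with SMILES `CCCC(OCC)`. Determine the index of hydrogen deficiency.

Atom tally by fragment:
  CH3 → C:1 H:3
  CH2 → C:1 H:2
  CH2 → C:1 H:2
  CH2OC2H5 → C:3 H:7 O:1
Element totals:
  C: 6
  H: 14
  O: 1
Molecular formula: C6H14O.
DoU = (2C + 2 + N − H − X) / 2 = (2·6 + 2 + 0 − 14 − 0) / 2 = 0.

0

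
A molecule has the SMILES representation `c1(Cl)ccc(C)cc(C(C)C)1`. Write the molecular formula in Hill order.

C10H13Cl

Atom tally by fragment:
  benzene ring core → C:6 H:6
  (− 3 ring H displaced by substituents)
  + Cl → Cl:1
  + CH3 → C:1 H:3
  + CH(CH3)2 → C:3 H:7
Element totals:
  C: 10
  H: 13
  Cl: 1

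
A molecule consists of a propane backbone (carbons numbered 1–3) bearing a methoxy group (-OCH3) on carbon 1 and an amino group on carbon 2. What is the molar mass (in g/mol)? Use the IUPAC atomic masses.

Atom tally by fragment:
  CH3OCH2 → C:2 H:5 O:1
  CH(NH2) → C:1 H:3 N:1
  CH3 → C:1 H:3
Element totals:
  C: 4
  H: 11
  N: 1
  O: 1
Molecular formula: C4H11NO.
  M = 4(12.011) + 11(1.008) + 14.007 + 15.999
    = 48.044 + 11.088 + 14.007 + 15.999 = 89.138

89.14 g/mol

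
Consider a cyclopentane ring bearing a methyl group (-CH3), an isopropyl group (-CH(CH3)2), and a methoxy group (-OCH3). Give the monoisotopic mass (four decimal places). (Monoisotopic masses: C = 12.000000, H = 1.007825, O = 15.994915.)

156.1514

Atom tally by fragment:
  cyclopentane ring core → C:5 H:10
  (− 3 ring H displaced by substituents)
  + CH3 → C:1 H:3
  + CH(CH3)2 → C:3 H:7
  + OCH3 → C:1 H:3 O:1
Element totals:
  C: 10
  H: 20
  O: 1
Molecular formula: C10H20O.
  M = 10(12.0) + 20(1.007825) + 15.994915
    = 120.000000 + 20.156500 + 15.994915 = 156.151415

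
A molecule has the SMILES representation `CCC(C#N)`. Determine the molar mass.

69.11 g/mol

Atom tally by fragment:
  CH3 → C:1 H:3
  CH2 → C:1 H:2
  CH2CN → C:2 H:2 N:1
Element totals:
  C: 4
  H: 7
  N: 1
Molecular formula: C4H7N.
  M = 4(12.011) + 7(1.008) + 14.007
    = 48.044 + 7.056 + 14.007 = 69.107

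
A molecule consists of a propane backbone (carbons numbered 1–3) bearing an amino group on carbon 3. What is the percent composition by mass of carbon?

Atom tally by fragment:
  CH3 → C:1 H:3
  CH2 → C:1 H:2
  CH2NH2 → C:1 H:4 N:1
Element totals:
  C: 3
  H: 9
  N: 1
Molecular formula: C3H9N.
Molar mass = 59.112 g/mol.
Mass from C: 3 × 12.011 = 36.033 g/mol.
%C = 36.033 / 59.112 × 100 = 60.96%.

60.96%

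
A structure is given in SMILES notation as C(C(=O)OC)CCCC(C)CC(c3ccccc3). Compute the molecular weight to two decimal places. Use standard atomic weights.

Atom tally by fragment:
  CH3OOCCH2 → C:3 H:5 O:2
  CH2 → C:1 H:2
  CH2 → C:1 H:2
  CH2 → C:1 H:2
  CH(CH3) → C:2 H:4
  CH2 → C:1 H:2
  CH2C6H5 → C:7 H:7
Element totals:
  C: 16
  H: 24
  O: 2
Molecular formula: C16H24O2.
  M = 16(12.011) + 24(1.008) + 2(15.999)
    = 192.176 + 24.192 + 31.998 = 248.366

248.37 g/mol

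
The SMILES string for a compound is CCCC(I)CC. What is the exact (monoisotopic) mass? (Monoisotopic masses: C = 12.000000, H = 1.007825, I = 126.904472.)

Atom tally by fragment:
  CH3 → C:1 H:3
  CH2 → C:1 H:2
  CH2 → C:1 H:2
  CH(I) → C:1 H:1 I:1
  CH2 → C:1 H:2
  CH3 → C:1 H:3
Element totals:
  C: 6
  H: 13
  I: 1
Molecular formula: C6H13I.
  M = 6(12.0) + 13(1.007825) + 126.904472
    = 72.000000 + 13.101725 + 126.904472 = 212.006197

212.0062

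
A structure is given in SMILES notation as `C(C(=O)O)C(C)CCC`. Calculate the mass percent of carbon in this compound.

64.58%

Atom tally by fragment:
  HOOCCH2 → C:2 H:3 O:2
  CH(CH3) → C:2 H:4
  CH2 → C:1 H:2
  CH2 → C:1 H:2
  CH3 → C:1 H:3
Element totals:
  C: 7
  H: 14
  O: 2
Molecular formula: C7H14O2.
Molar mass = 130.187 g/mol.
Mass from C: 7 × 12.011 = 84.077 g/mol.
%C = 84.077 / 130.187 × 100 = 64.58%.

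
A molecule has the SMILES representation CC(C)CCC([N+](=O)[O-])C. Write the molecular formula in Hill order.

Atom tally by fragment:
  CH3 → C:1 H:3
  CH(CH3) → C:2 H:4
  CH2 → C:1 H:2
  CH2 → C:1 H:2
  CH(NO2) → C:1 H:1 N:1 O:2
  CH3 → C:1 H:3
Element totals:
  C: 7
  H: 15
  N: 1
  O: 2

C7H15NO2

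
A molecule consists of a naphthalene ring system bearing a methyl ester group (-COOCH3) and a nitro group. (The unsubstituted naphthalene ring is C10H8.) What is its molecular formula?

Atom tally by fragment:
  naphthalene ring system core → C:10 H:8
  (− 2 ring H displaced by substituents)
  + COOCH3 → C:2 H:3 O:2
  + NO2 → N:1 O:2
Element totals:
  C: 12
  H: 9
  N: 1
  O: 4

C12H9NO4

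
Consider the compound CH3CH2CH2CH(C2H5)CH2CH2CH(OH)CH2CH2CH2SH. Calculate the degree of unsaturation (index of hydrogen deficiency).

0

Atom tally by fragment:
  CH3 → C:1 H:3
  CH2 → C:1 H:2
  CH2 → C:1 H:2
  CH(C2H5) → C:3 H:6
  CH2 → C:1 H:2
  CH2 → C:1 H:2
  CH(OH) → C:1 H:2 O:1
  CH2 → C:1 H:2
  CH2 → C:1 H:2
  CH2SH → C:1 H:3 S:1
Element totals:
  C: 12
  H: 26
  O: 1
  S: 1
Molecular formula: C12H26OS.
DoU = (2C + 2 + N − H − X) / 2 = (2·12 + 2 + 0 − 26 − 0) / 2 = 0.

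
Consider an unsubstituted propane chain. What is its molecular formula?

C3H8

Atom tally by fragment:
  CH3 → C:1 H:3
  CH2 → C:1 H:2
  CH3 → C:1 H:3
Element totals:
  C: 3
  H: 8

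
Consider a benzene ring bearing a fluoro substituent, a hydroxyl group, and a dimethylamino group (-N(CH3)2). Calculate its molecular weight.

155.17 g/mol

Atom tally by fragment:
  benzene ring core → C:6 H:6
  (− 3 ring H displaced by substituents)
  + F → F:1
  + OH → O:1 H:1
  + N(CH3)2 → N:1 C:2 H:6
Element totals:
  C: 8
  H: 10
  F: 1
  N: 1
  O: 1
Molecular formula: C8H10FNO.
  M = 8(12.011) + 10(1.008) + 18.998 + 14.007 + 15.999
    = 96.088 + 10.080 + 18.998 + 14.007 + 15.999 = 155.172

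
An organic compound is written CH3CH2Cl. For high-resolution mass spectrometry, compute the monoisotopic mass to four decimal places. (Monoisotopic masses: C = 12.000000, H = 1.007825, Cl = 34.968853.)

Atom tally by fragment:
  CH3 → C:1 H:3
  CH2Cl → C:1 H:2 Cl:1
Element totals:
  C: 2
  H: 5
  Cl: 1
Molecular formula: C2H5Cl.
  M = 2(12.0) + 5(1.007825) + 34.968853
    = 24.000000 + 5.039125 + 34.968853 = 64.007978

64.0080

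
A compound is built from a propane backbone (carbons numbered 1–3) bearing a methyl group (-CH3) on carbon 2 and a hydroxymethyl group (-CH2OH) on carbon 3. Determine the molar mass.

Atom tally by fragment:
  CH3 → C:1 H:3
  CH(CH3) → C:2 H:4
  CH2CH2OH → C:2 H:5 O:1
Element totals:
  C: 5
  H: 12
  O: 1
Molecular formula: C5H12O.
  M = 5(12.011) + 12(1.008) + 15.999
    = 60.055 + 12.096 + 15.999 = 88.150

88.15 g/mol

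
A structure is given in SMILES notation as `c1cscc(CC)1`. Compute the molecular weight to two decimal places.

Atom tally by fragment:
  thiophene ring core → C:4 H:4 S:1
  (− 1 ring H displaced by substituents)
  + C2H5 → C:2 H:5
Element totals:
  C: 6
  H: 8
  S: 1
Molecular formula: C6H8S.
  M = 6(12.011) + 8(1.008) + 32.06
    = 72.066 + 8.064 + 32.060 = 112.190

112.19 g/mol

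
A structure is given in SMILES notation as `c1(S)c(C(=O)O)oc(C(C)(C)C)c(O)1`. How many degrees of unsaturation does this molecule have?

Atom tally by fragment:
  furan ring core → C:4 H:4 O:1
  (− 4 ring H displaced by substituents)
  + SH → S:1 H:1
  + COOH → C:1 H:1 O:2
  + C(CH3)3 → C:4 H:9
  + OH → O:1 H:1
Element totals:
  C: 9
  H: 12
  O: 4
  S: 1
Molecular formula: C9H12O4S.
DoU = (2C + 2 + N − H − X) / 2 = (2·9 + 2 + 0 − 12 − 0) / 2 = 4.

4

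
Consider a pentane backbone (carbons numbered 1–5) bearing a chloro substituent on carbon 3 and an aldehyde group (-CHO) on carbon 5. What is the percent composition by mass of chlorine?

Atom tally by fragment:
  CH3 → C:1 H:3
  CH2 → C:1 H:2
  CH(Cl) → C:1 H:1 Cl:1
  CH2 → C:1 H:2
  CH2CHO → C:2 H:3 O:1
Element totals:
  C: 6
  H: 11
  Cl: 1
  O: 1
Molecular formula: C6H11ClO.
Molar mass = 134.603 g/mol.
Mass from Cl: 1 × 35.45 = 35.450 g/mol.
%Cl = 35.450 / 134.603 × 100 = 26.34%.

26.34%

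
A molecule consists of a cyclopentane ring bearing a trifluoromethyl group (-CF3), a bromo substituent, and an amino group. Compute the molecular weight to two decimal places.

232.04 g/mol

Atom tally by fragment:
  cyclopentane ring core → C:5 H:10
  (− 3 ring H displaced by substituents)
  + CF3 → C:1 F:3
  + Br → Br:1
  + NH2 → N:1 H:2
Element totals:
  C: 6
  H: 9
  Br: 1
  F: 3
  N: 1
Molecular formula: C6H9BrF3N.
  M = 6(12.011) + 9(1.008) + 79.904 + 3(18.998) + 14.007
    = 72.066 + 9.072 + 79.904 + 56.994 + 14.007 = 232.043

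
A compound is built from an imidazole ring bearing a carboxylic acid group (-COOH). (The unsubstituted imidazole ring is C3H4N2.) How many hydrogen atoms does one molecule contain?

4

Atom tally by fragment:
  imidazole ring core → C:3 H:4 N:2
  (− 1 ring H displaced by substituents)
  + COOH → C:1 H:1 O:2
Element totals:
  C: 4
  H: 4
  N: 2
  O: 2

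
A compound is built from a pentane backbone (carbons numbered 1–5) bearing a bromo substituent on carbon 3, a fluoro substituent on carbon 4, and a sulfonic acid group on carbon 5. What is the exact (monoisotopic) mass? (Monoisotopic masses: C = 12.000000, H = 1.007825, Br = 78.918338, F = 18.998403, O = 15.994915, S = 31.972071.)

247.9518

Atom tally by fragment:
  CH3 → C:1 H:3
  CH2 → C:1 H:2
  CH(Br) → C:1 H:1 Br:1
  CH(F) → C:1 H:1 F:1
  CH2SO3H → C:1 H:3 S:1 O:3
Element totals:
  C: 5
  H: 10
  Br: 1
  F: 1
  O: 3
  S: 1
Molecular formula: C5H10BrFO3S.
  M = 5(12.0) + 10(1.007825) + 78.918338 + 18.998403 + 3(15.994915) + 31.972071
    = 60.000000 + 10.078250 + 78.918338 + 18.998403 + 47.984745 + 31.972071 = 247.951807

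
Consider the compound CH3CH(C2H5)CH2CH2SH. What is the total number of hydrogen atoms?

14

Element totals:
  C: 6
  H: 14
  S: 1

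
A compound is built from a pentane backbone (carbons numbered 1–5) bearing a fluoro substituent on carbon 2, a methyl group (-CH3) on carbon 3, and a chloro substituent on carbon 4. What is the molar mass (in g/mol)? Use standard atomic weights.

138.61 g/mol

Atom tally by fragment:
  CH3 → C:1 H:3
  CH(F) → C:1 H:1 F:1
  CH(CH3) → C:2 H:4
  CH(Cl) → C:1 H:1 Cl:1
  CH3 → C:1 H:3
Element totals:
  C: 6
  H: 12
  Cl: 1
  F: 1
Molecular formula: C6H12ClF.
  M = 6(12.011) + 12(1.008) + 35.45 + 18.998
    = 72.066 + 12.096 + 35.450 + 18.998 = 138.610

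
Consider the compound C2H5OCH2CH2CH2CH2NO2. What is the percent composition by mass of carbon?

48.97%

Atom tally by fragment:
  C2H5OCH2 → C:3 H:7 O:1
  CH2 → C:1 H:2
  CH2 → C:1 H:2
  CH2NO2 → C:1 H:2 N:1 O:2
Element totals:
  C: 6
  H: 13
  N: 1
  O: 3
Molecular formula: C6H13NO3.
Molar mass = 147.174 g/mol.
Mass from C: 6 × 12.011 = 72.066 g/mol.
%C = 72.066 / 147.174 × 100 = 48.97%.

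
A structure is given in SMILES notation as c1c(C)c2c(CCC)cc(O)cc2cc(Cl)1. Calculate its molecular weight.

234.72 g/mol

Atom tally by fragment:
  naphthalene ring system core → C:10 H:8
  (− 4 ring H displaced by substituents)
  + CH3 → C:1 H:3
  + CH2CH2CH3 → C:3 H:7
  + OH → O:1 H:1
  + Cl → Cl:1
Element totals:
  C: 14
  H: 15
  Cl: 1
  O: 1
Molecular formula: C14H15ClO.
  M = 14(12.011) + 15(1.008) + 35.45 + 15.999
    = 168.154 + 15.120 + 35.450 + 15.999 = 234.723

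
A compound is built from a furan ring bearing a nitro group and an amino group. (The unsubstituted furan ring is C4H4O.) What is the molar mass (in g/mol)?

128.09 g/mol

Atom tally by fragment:
  furan ring core → C:4 H:4 O:1
  (− 2 ring H displaced by substituents)
  + NO2 → N:1 O:2
  + NH2 → N:1 H:2
Element totals:
  C: 4
  H: 4
  N: 2
  O: 3
Molecular formula: C4H4N2O3.
  M = 4(12.011) + 4(1.008) + 2(14.007) + 3(15.999)
    = 48.044 + 4.032 + 28.014 + 47.997 = 128.087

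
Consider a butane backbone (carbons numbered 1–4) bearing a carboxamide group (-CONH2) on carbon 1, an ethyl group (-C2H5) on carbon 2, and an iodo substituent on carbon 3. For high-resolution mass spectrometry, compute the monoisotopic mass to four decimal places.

255.0120

Atom tally by fragment:
  H2NOCCH2 → C:2 H:4 O:1 N:1
  CH(C2H5) → C:3 H:6
  CH(I) → C:1 H:1 I:1
  CH3 → C:1 H:3
Element totals:
  C: 7
  H: 14
  I: 1
  N: 1
  O: 1
Molecular formula: C7H14INO.
  M = 7(12.0) + 14(1.007825) + 126.904472 + 14.003074 + 15.994915
    = 84.000000 + 14.109550 + 126.904472 + 14.003074 + 15.994915 = 255.012011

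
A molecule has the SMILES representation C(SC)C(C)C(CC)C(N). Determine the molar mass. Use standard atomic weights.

161.31 g/mol

Atom tally by fragment:
  CH3SCH2 → C:2 H:5 S:1
  CH(CH3) → C:2 H:4
  CH(C2H5) → C:3 H:6
  CH2NH2 → C:1 H:4 N:1
Element totals:
  C: 8
  H: 19
  N: 1
  S: 1
Molecular formula: C8H19NS.
  M = 8(12.011) + 19(1.008) + 14.007 + 32.06
    = 96.088 + 19.152 + 14.007 + 32.060 = 161.307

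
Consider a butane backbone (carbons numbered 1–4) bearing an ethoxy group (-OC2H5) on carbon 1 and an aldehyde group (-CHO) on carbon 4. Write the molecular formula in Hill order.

Atom tally by fragment:
  C2H5OCH2 → C:3 H:7 O:1
  CH2 → C:1 H:2
  CH2 → C:1 H:2
  CH2CHO → C:2 H:3 O:1
Element totals:
  C: 7
  H: 14
  O: 2

C7H14O2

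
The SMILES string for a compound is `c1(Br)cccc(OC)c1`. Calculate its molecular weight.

187.04 g/mol

Atom tally by fragment:
  benzene ring core → C:6 H:6
  (− 2 ring H displaced by substituents)
  + Br → Br:1
  + OCH3 → C:1 H:3 O:1
Element totals:
  C: 7
  H: 7
  Br: 1
  O: 1
Molecular formula: C7H7BrO.
  M = 7(12.011) + 7(1.008) + 79.904 + 15.999
    = 84.077 + 7.056 + 79.904 + 15.999 = 187.036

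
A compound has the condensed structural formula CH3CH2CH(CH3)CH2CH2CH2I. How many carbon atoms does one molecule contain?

7

Element totals:
  C: 7
  H: 15
  I: 1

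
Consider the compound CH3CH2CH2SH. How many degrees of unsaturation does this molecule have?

0

Atom tally by fragment:
  CH3 → C:1 H:3
  CH2 → C:1 H:2
  CH2SH → C:1 H:3 S:1
Element totals:
  C: 3
  H: 8
  S: 1
Molecular formula: C3H8S.
DoU = (2C + 2 + N − H − X) / 2 = (2·3 + 2 + 0 − 8 − 0) / 2 = 0.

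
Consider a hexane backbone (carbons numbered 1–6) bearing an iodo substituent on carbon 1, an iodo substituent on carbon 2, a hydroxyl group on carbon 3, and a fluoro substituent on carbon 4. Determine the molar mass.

371.96 g/mol

Atom tally by fragment:
  ICH2 → C:1 H:2 I:1
  CH(I) → C:1 H:1 I:1
  CH(OH) → C:1 H:2 O:1
  CH(F) → C:1 H:1 F:1
  CH2 → C:1 H:2
  CH3 → C:1 H:3
Element totals:
  C: 6
  H: 11
  F: 1
  I: 2
  O: 1
Molecular formula: C6H11FI2O.
  M = 6(12.011) + 11(1.008) + 18.998 + 2(126.904) + 15.999
    = 72.066 + 11.088 + 18.998 + 253.808 + 15.999 = 371.959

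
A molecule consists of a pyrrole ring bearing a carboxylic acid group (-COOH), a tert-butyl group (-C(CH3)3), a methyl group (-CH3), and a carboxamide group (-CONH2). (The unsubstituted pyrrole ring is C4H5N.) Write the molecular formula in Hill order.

Atom tally by fragment:
  pyrrole ring core → C:4 H:5 N:1
  (− 4 ring H displaced by substituents)
  + COOH → C:1 H:1 O:2
  + C(CH3)3 → C:4 H:9
  + CH3 → C:1 H:3
  + CONH2 → C:1 H:2 O:1 N:1
Element totals:
  C: 11
  H: 16
  N: 2
  O: 3

C11H16N2O3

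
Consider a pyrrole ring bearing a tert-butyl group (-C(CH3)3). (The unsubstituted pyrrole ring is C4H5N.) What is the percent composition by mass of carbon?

Atom tally by fragment:
  pyrrole ring core → C:4 H:5 N:1
  (− 1 ring H displaced by substituents)
  + C(CH3)3 → C:4 H:9
Element totals:
  C: 8
  H: 13
  N: 1
Molecular formula: C8H13N.
Molar mass = 123.199 g/mol.
Mass from C: 8 × 12.011 = 96.088 g/mol.
%C = 96.088 / 123.199 × 100 = 77.99%.

77.99%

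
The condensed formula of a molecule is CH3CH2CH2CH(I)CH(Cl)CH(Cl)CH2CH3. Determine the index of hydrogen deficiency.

0

Element totals:
  C: 8
  H: 15
  Cl: 2
  I: 1
Molecular formula: C8H15Cl2I.
DoU = (2C + 2 + N − H − X) / 2 = (2·8 + 2 + 0 − 15 − 3) / 2 = 0.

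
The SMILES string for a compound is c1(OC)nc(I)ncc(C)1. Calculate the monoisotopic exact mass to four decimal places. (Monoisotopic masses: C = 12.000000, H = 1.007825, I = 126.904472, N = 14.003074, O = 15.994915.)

249.9603

Atom tally by fragment:
  pyrimidine ring core → C:4 H:4 N:2
  (− 3 ring H displaced by substituents)
  + OCH3 → C:1 H:3 O:1
  + I → I:1
  + CH3 → C:1 H:3
Element totals:
  C: 6
  H: 7
  I: 1
  N: 2
  O: 1
Molecular formula: C6H7IN2O.
  M = 6(12.0) + 7(1.007825) + 126.904472 + 2(14.003074) + 15.994915
    = 72.000000 + 7.054775 + 126.904472 + 28.006148 + 15.994915 = 249.960310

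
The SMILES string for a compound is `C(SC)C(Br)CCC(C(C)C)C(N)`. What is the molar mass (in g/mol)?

268.26 g/mol

Atom tally by fragment:
  CH3SCH2 → C:2 H:5 S:1
  CH(Br) → C:1 H:1 Br:1
  CH2 → C:1 H:2
  CH2 → C:1 H:2
  CH(CH(CH3)2) → C:4 H:8
  CH2NH2 → C:1 H:4 N:1
Element totals:
  C: 10
  H: 22
  Br: 1
  N: 1
  S: 1
Molecular formula: C10H22BrNS.
  M = 10(12.011) + 22(1.008) + 79.904 + 14.007 + 32.06
    = 120.110 + 22.176 + 79.904 + 14.007 + 32.060 = 268.257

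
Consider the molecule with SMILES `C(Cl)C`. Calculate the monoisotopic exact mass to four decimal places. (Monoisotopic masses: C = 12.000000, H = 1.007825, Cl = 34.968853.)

Atom tally by fragment:
  ClCH2 → C:1 H:2 Cl:1
  CH3 → C:1 H:3
Element totals:
  C: 2
  H: 5
  Cl: 1
Molecular formula: C2H5Cl.
  M = 2(12.0) + 5(1.007825) + 34.968853
    = 24.000000 + 5.039125 + 34.968853 = 64.007978

64.0080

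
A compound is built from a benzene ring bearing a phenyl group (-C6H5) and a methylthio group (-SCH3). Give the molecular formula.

Atom tally by fragment:
  benzene ring core → C:6 H:6
  (− 2 ring H displaced by substituents)
  + C6H5 → C:6 H:5
  + SCH3 → C:1 H:3 S:1
Element totals:
  C: 13
  H: 12
  S: 1

C13H12S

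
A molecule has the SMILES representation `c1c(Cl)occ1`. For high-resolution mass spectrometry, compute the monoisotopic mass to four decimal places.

Atom tally by fragment:
  furan ring core → C:4 H:4 O:1
  (− 1 ring H displaced by substituents)
  + Cl → Cl:1
Element totals:
  C: 4
  H: 3
  Cl: 1
  O: 1
Molecular formula: C4H3ClO.
  M = 4(12.0) + 3(1.007825) + 34.968853 + 15.994915
    = 48.000000 + 3.023475 + 34.968853 + 15.994915 = 101.987243

101.9872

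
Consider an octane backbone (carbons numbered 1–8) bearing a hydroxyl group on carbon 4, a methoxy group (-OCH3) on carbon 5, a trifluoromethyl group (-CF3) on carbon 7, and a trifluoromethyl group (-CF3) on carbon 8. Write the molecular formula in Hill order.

Atom tally by fragment:
  CH3 → C:1 H:3
  CH2 → C:1 H:2
  CH2 → C:1 H:2
  CH(OH) → C:1 H:2 O:1
  CH(OCH3) → C:2 H:4 O:1
  CH2 → C:1 H:2
  CH(CF3) → C:2 H:1 F:3
  CH2CF3 → C:2 H:2 F:3
Element totals:
  C: 11
  H: 18
  F: 6
  O: 2

C11H18F6O2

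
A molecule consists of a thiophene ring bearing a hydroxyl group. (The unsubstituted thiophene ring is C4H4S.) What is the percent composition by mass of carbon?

47.98%

Atom tally by fragment:
  thiophene ring core → C:4 H:4 S:1
  (− 1 ring H displaced by substituents)
  + OH → O:1 H:1
Element totals:
  C: 4
  H: 4
  O: 1
  S: 1
Molecular formula: C4H4OS.
Molar mass = 100.135 g/mol.
Mass from C: 4 × 12.011 = 48.044 g/mol.
%C = 48.044 / 100.135 × 100 = 47.98%.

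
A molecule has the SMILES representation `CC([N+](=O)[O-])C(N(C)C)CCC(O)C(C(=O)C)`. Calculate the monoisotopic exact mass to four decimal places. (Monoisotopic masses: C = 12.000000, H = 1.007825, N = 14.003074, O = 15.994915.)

246.1580

Atom tally by fragment:
  CH3 → C:1 H:3
  CH(NO2) → C:1 H:1 N:1 O:2
  CH(N(CH3)2) → C:3 H:7 N:1
  CH2 → C:1 H:2
  CH2 → C:1 H:2
  CH(OH) → C:1 H:2 O:1
  CH2COCH3 → C:3 H:5 O:1
Element totals:
  C: 11
  H: 22
  N: 2
  O: 4
Molecular formula: C11H22N2O4.
  M = 11(12.0) + 22(1.007825) + 2(14.003074) + 4(15.994915)
    = 132.000000 + 22.172150 + 28.006148 + 63.979660 = 246.157958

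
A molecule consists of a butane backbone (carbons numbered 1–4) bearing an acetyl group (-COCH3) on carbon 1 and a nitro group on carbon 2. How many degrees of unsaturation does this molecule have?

Atom tally by fragment:
  CH3COCH2 → C:3 H:5 O:1
  CH(NO2) → C:1 H:1 N:1 O:2
  CH2 → C:1 H:2
  CH3 → C:1 H:3
Element totals:
  C: 6
  H: 11
  N: 1
  O: 3
Molecular formula: C6H11NO3.
DoU = (2C + 2 + N − H − X) / 2 = (2·6 + 2 + 1 − 11 − 0) / 2 = 2.

2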